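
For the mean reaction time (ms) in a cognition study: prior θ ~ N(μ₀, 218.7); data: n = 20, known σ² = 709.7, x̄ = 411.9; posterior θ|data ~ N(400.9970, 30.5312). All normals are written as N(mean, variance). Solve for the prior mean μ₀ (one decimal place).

With known observation variance, the Normal–Normal posterior has precision τ_n = τ₀ + n/σ² and mean μ_n = (τ₀μ₀ + (n/σ²)x̄)/τ_n.
Here τ₀ = 1/218.7 = 0.004572 and τ_data = 20/709.7 = 0.028181, so τ_n = 0.032753.
Rearranging for μ₀: μ₀ = (μ_n·τ_n − τ_data·x̄)/τ₀ = (400.9970·0.032753 − 0.028181·411.9) / 0.004572 = 1.526101/0.004572 ≈ 333.8.

μ₀ = 333.8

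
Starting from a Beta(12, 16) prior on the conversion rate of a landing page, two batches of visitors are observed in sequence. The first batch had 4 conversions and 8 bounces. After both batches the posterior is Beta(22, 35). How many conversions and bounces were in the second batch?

Sequential conjugate updates are equivalent to a single update on the pooled data, so total successes = posterior α − prior α and total failures = posterior β − prior β.
Total across both batches: 22−12=10 conversions, 35−16=19 bounces.
Subtract the first batch: 10−4=6 conversions and 19−8=11 bounces.

6 conversions and 11 bounces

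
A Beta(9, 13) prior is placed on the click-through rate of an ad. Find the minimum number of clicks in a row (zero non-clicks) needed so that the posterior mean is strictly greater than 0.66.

After k clicks and 0 non-clicks the posterior is Beta(9+k, 13), with mean (9+k)/(9+13+k).
Set (9+k)/(22+k) > 0.66 and solve: k > (0.66·22 − 9)/(1 − 0.66) = 16.235.
The smallest integer exceeding 16.235 is 17.

k = 17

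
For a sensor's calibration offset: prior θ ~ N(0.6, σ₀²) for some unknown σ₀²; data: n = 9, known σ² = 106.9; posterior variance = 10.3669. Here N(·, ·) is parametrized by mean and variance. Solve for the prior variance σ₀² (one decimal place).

σ₀² = 81.5

Posterior precision equals prior precision plus data precision: 1/σ_n² = 1/σ₀² + n/σ².
So 1/σ₀² = 1/10.3669 − 9/106.9 = 0.096461 − 0.084191 = 0.012270.
Hence σ₀² = 1/0.012270 ≈ 81.5.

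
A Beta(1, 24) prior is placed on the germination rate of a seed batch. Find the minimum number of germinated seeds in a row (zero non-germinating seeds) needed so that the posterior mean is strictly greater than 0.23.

k = 7

After k germinated seeds and 0 non-germinating seeds the posterior is Beta(1+k, 24), with mean (1+k)/(1+24+k).
Set (1+k)/(25+k) > 0.23 and solve: k > (0.23·25 − 1)/(1 − 0.23) = 6.169.
The smallest integer exceeding 6.169 is 7, and checking k=7: (8)/(32) = 0.2500 > 0.23.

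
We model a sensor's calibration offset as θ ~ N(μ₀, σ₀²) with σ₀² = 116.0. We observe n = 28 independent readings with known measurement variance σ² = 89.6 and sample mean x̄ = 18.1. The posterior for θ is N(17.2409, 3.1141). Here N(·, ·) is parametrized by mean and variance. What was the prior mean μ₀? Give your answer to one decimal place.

μ₀ = -13.9

With known observation variance, the Normal–Normal posterior has precision τ_n = τ₀ + n/σ² and mean μ_n = (τ₀μ₀ + (n/σ²)x̄)/τ_n.
Here τ₀ = 1/116.0 = 0.008621 and τ_data = 28/89.6 = 0.312500, so τ_n = 0.321121.
Rearranging for μ₀: μ₀ = (μ_n·τ_n − τ_data·x̄)/τ₀ = (17.2409·0.321121 − 0.312500·18.1) / 0.008621 = -0.119835/0.008621 ≈ -13.9.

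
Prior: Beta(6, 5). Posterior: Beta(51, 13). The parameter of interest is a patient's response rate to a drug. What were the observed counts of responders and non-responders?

Beta is conjugate to the binomial likelihood: posterior = Beta(a+s, b+f).
So s = 51 − 6 = 45 and f = 13 − 5 = 8.

45 responders and 8 non-responders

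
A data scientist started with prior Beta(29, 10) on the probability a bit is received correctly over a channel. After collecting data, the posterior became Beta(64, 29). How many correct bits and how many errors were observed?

A Beta(a, b) prior with s successes and f failures in binomial data gives a Beta(a+s, b+f) posterior.
So s = 64 − 29 = 35 and f = 29 − 10 = 19.

35 correct bits and 19 errors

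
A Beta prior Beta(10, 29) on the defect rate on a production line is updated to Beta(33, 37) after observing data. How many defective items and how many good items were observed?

A Beta(α, β) prior with s successes and f failures in binomial data gives a Beta(α+s, β+f) posterior.
Match parameters: s=33−10=23, f=37−29=8.

23 defective items and 8 good items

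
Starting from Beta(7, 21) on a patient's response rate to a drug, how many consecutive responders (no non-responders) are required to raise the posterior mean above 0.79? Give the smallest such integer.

k = 73

After k responders and 0 non-responders the posterior is Beta(7+k, 21), with mean (7+k)/(7+21+k).
Set (7+k)/(28+k) > 0.79 and solve: k > (0.79·28 − 7)/(1 − 0.79) = 72.000.
The smallest integer exceeding 72.000 is 73, and checking k=73: (80)/(101) = 0.7921 > 0.79.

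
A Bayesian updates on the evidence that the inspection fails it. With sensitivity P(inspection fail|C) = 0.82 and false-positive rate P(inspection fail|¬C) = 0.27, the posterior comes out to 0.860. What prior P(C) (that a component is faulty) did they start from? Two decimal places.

Bayes' rule in odds form gives O(C|E) = O(C)·[P(E|C)/P(E|¬C)], hence O(C) = O(C|E)/LR.
Posterior odds = 0.860/(1−0.860) = 6.1429. LR = 0.82/0.27 = 3.0370.
Prior odds = 6.1429/3.0370 = 2.0227, so P(C) = 2.0227/(1+2.0227) ≈ 0.67.

P(C) = 0.67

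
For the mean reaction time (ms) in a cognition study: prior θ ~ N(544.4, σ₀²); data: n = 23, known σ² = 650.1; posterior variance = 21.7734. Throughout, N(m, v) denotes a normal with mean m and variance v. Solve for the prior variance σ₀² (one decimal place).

σ₀² = 94.8

For the Normal–Normal model with known σ², precisions add: τ_n = τ₀ + n/σ².
So 1/σ₀² = 1/21.7734 − 23/650.1 = 0.045928 − 0.035379 = 0.010549.
Hence σ₀² = 1/0.010549 ≈ 94.8.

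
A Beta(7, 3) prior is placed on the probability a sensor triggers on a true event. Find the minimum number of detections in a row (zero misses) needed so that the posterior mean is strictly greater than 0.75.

After k detections and 0 misses the posterior is Beta(7+k, 3), with mean (7+k)/(7+3+k).
Set (7+k)/(10+k) > 0.75 and solve: k > (0.75·10 − 7)/(1 − 0.75) = 2.000.
The smallest integer exceeding 2.000 is 3, and checking k=3: (10)/(13) = 0.7692 > 0.75.

k = 3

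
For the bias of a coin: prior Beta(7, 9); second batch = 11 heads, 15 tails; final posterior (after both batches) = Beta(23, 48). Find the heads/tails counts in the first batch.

Because Beta–binomial updating is additive in the counts, the combined data contributed (α_post−α_prior, β_post−β_prior) successes and failures.
Total across both batches: 23−7=16 heads, 48−9=39 tails.
Subtract the second batch: 16−11=5 heads and 39−15=24 tails.

5 heads and 24 tails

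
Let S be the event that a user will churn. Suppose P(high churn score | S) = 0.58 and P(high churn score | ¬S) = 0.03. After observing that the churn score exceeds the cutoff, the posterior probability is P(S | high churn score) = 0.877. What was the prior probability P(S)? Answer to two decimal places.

P(S) = 0.27

In odds form, posterior odds = prior odds × likelihood ratio, so prior odds = posterior odds ÷ LR.
Posterior odds = 0.877/(1−0.877) = 7.1301. LR = 0.58/0.03 = 19.3333.
Prior odds = 7.1301/19.3333 = 0.3688, so P(S) = 0.3688/(1+0.3688) ≈ 0.27.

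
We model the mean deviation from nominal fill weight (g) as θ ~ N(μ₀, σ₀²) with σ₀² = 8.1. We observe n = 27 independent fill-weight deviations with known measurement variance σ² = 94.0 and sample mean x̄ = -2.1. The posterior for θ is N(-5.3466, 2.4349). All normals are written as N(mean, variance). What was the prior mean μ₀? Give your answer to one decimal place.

μ₀ = -12.9

With known observation variance, the Normal–Normal posterior has precision τ_n = τ₀ + n/σ² and mean μ_n = (τ₀μ₀ + (n/σ²)x̄)/τ_n.
Here τ₀ = 1/8.1 = 0.123457 and τ_data = 27/94.0 = 0.287234, so τ_n = 0.410691.
Rearranging for μ₀: μ₀ = (μ_n·τ_n − τ_data·x̄)/τ₀ = (-5.3466·0.410691 − 0.287234·-2.1) / 0.123457 = -1.592609/0.123457 ≈ -12.9.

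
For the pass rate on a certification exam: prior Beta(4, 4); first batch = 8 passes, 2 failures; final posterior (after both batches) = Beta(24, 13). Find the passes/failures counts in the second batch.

12 passes and 7 failures

Because Beta–binomial updating is additive in the counts, the combined data contributed (α_post−α_prior, β_post−β_prior) successes and failures.
Total across both batches: 24−4=20 passes, 13−4=9 failures.
Subtract the first batch: 20−8=12 passes and 9−2=7 failures.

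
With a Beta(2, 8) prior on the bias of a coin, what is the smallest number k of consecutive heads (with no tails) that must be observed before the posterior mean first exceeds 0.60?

After k heads and 0 tails the posterior is Beta(2+k, 8), with mean (2+k)/(2+8+k).
Set (2+k)/(10+k) > 0.60 and solve: k > (0.60·10 − 2)/(1 − 0.60) = 10.000.
The smallest integer exceeding 10.000 is 11.

k = 11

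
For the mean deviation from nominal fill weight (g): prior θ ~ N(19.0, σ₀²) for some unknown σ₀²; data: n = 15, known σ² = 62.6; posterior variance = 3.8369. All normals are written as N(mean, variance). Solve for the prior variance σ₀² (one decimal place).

σ₀² = 47.6

For the Normal–Normal model with known σ², precisions add: τ_n = τ₀ + n/σ².
So 1/σ₀² = 1/3.8369 − 15/62.6 = 0.260627 − 0.239617 = 0.021010.
Hence σ₀² = 1/0.021010 ≈ 47.6.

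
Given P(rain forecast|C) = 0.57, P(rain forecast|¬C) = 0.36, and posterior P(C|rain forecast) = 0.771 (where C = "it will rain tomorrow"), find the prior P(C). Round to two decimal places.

P(C) = 0.68

Bayes' rule in odds form gives O(C|E) = O(C)·[P(E|C)/P(E|¬C)], hence O(C) = O(C|E)/LR.
Posterior odds = 0.771/(1−0.771) = 3.3668. LR = 0.57/0.36 = 1.5833.
Prior odds = 3.3668/1.5833 = 2.1264, so P(C) = 2.1264/(1+2.1264) ≈ 0.68.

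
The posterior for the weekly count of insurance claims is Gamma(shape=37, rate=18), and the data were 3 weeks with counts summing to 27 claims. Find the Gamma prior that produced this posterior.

Gamma–Poisson conjugacy: posterior shape = α + Σxᵢ, posterior rate = β + n.
So α = 37 − 27 = 10 and β = 18 − 3 = 15.

Gamma(shape=10, rate=15)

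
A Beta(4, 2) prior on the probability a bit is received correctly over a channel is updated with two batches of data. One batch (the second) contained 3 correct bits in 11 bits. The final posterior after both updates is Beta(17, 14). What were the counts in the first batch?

10 correct bits and 4 errors

Sequential conjugate updates are equivalent to a single update on the pooled data, so total successes = posterior α − prior α and total failures = posterior β − prior β.
Total across both batches: 17−4=13 correct bits, 14−2=12 errors.
Subtract the second batch: 13−3=10 correct bits and 12−8=4 errors.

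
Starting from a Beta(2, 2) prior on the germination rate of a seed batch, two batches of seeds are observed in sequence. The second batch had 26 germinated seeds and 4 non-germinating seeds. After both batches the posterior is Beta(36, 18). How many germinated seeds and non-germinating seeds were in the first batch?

Sequential conjugate updates are equivalent to a single update on the pooled data, so total successes = posterior α − prior α and total failures = posterior β − prior β.
Total across both batches: 36−2=34 germinated seeds, 18−2=16 non-germinating seeds.
Subtract the second batch: 34−26=8 germinated seeds and 16−4=12 non-germinating seeds.

8 germinated seeds and 12 non-germinating seeds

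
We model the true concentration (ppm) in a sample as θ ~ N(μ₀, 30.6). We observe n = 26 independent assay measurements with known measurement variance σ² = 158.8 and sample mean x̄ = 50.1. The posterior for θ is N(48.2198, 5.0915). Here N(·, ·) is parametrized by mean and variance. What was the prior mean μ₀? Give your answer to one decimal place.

The posterior mean is a precision-weighted average: μ_n = (τ₀μ₀ + τ_data·x̄)/(τ₀+τ_data), with τ₀=1/σ₀² and τ_data=n/σ².
Here τ₀ = 1/30.6 = 0.032680 and τ_data = 26/158.8 = 0.163728, so τ_n = 0.196408.
Rearranging for μ₀: μ₀ = (μ_n·τ_n − τ_data·x̄)/τ₀ = (48.2198·0.196408 − 0.163728·50.1) / 0.032680 = 1.267982/0.032680 ≈ 38.8.

μ₀ = 38.8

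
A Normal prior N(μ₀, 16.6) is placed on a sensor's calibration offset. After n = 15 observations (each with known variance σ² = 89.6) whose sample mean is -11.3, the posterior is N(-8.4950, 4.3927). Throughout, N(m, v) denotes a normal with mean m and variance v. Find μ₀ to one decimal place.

μ₀ = -0.7

With known observation variance, the Normal–Normal posterior has precision τ_n = τ₀ + n/σ² and mean μ_n = (τ₀μ₀ + (n/σ²)x̄)/τ_n.
Here τ₀ = 1/16.6 = 0.060241 and τ_data = 15/89.6 = 0.167411, so τ_n = 0.227652.
Rearranging for μ₀: μ₀ = (μ_n·τ_n − τ_data·x̄)/τ₀ = (-8.4950·0.227652 − 0.167411·-11.3) / 0.060241 = -0.042159/0.060241 ≈ -0.7.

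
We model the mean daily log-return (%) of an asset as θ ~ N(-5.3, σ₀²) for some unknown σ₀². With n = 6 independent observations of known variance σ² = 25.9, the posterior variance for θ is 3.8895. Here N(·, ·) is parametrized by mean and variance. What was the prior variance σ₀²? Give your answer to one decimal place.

σ₀² = 39.3

Posterior precision equals prior precision plus data precision: 1/σ_n² = 1/σ₀² + n/σ².
So 1/σ₀² = 1/3.8895 − 6/25.9 = 0.257102 − 0.231660 = 0.025442.
Hence σ₀² = 1/0.025442 ≈ 39.3.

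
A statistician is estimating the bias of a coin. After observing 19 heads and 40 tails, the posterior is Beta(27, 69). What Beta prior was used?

Beta is conjugate to the binomial likelihood: posterior = Beta(α+s, β+f).
Subtract the data counts: 27−19=8, 69−40=29.

Beta(8, 29)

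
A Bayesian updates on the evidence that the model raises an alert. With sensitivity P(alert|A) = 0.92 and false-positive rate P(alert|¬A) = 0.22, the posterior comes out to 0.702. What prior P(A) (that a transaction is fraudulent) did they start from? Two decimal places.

P(A) = 0.36

In odds form, posterior odds = prior odds × likelihood ratio, so prior odds = posterior odds ÷ LR.
Posterior odds = 0.702/(1−0.702) = 2.3557. LR = 0.92/0.22 = 4.1818.
Prior odds = 2.3557/4.1818 = 0.5633, so P(A) = 0.5633/(1+0.5633) ≈ 0.36.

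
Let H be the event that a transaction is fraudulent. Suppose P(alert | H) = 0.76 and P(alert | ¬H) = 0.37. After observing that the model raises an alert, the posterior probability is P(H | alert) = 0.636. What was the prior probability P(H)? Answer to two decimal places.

Bayes' rule in odds form gives O(H|E) = O(H)·[P(E|H)/P(E|¬H)], hence O(H) = O(H|E)/LR.
Posterior odds = 0.636/(1−0.636) = 1.7473. LR = 0.76/0.37 = 2.0541.
Prior odds = 1.7473/2.0541 = 0.8506, so P(H) = 0.8506/(1+0.8506) ≈ 0.46.

P(H) = 0.46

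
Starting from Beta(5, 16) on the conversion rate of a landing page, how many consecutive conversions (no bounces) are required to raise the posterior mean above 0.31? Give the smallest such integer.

k = 3

After k conversions and 0 bounces the posterior is Beta(5+k, 16), with mean (5+k)/(5+16+k).
Set (5+k)/(21+k) > 0.31 and solve: k > (0.31·21 − 5)/(1 − 0.31) = 2.188.
The smallest integer exceeding 2.188 is 3, and checking k=3: (8)/(24) = 0.3333 > 0.31.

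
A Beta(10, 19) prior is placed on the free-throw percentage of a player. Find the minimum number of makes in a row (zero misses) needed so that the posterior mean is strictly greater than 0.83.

After k makes and 0 misses the posterior is Beta(10+k, 19), with mean (10+k)/(10+19+k).
Set (10+k)/(29+k) > 0.83 and solve: k > (0.83·29 − 10)/(1 − 0.83) = 82.765.
The smallest integer exceeding 82.765 is 83, and checking k=83: (93)/(112) = 0.8304 > 0.83.

k = 83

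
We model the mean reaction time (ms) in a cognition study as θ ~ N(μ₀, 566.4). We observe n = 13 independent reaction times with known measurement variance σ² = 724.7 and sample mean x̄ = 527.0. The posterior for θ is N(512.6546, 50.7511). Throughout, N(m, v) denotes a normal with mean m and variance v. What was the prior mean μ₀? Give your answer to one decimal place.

μ₀ = 366.9

With known observation variance, the Normal–Normal posterior has precision τ_n = τ₀ + n/σ² and mean μ_n = (τ₀μ₀ + (n/σ²)x̄)/τ_n.
Here τ₀ = 1/566.4 = 0.001766 and τ_data = 13/724.7 = 0.017938, so τ_n = 0.019704.
Rearranging for μ₀: μ₀ = (μ_n·τ_n − τ_data·x̄)/τ₀ = (512.6546·0.019704 − 0.017938·527.0) / 0.001766 = 0.648020/0.001766 ≈ 366.9.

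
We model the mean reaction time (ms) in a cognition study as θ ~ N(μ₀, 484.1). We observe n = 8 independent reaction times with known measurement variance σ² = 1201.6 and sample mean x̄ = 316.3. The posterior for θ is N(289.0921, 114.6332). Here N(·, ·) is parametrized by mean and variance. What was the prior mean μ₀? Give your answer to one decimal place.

The posterior mean is a precision-weighted average: μ_n = (τ₀μ₀ + τ_data·x̄)/(τ₀+τ_data), with τ₀=1/σ₀² and τ_data=n/σ².
Here τ₀ = 1/484.1 = 0.002066 and τ_data = 8/1201.6 = 0.006658, so τ_n = 0.008724.
Rearranging for μ₀: μ₀ = (μ_n·τ_n − τ_data·x̄)/τ₀ = (289.0921·0.008724 − 0.006658·316.3) / 0.002066 = 0.416114/0.002066 ≈ 201.4.

μ₀ = 201.4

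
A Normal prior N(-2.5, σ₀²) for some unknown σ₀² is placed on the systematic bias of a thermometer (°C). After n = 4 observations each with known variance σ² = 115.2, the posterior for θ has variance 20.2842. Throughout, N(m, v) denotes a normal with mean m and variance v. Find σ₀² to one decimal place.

Posterior precision equals prior precision plus data precision: 1/σ_n² = 1/σ₀² + n/σ².
So 1/σ₀² = 1/20.2842 − 4/115.2 = 0.049299 − 0.034722 = 0.014577.
Hence σ₀² = 1/0.014577 ≈ 68.6.

σ₀² = 68.6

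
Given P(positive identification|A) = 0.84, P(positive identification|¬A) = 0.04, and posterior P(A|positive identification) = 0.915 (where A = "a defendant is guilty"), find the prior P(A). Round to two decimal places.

P(A) = 0.34

Bayes' rule in odds form gives O(A|E) = O(A)·[P(E|A)/P(E|¬A)], hence O(A) = O(A|E)/LR.
Posterior odds = 0.915/(1−0.915) = 10.7647. LR = 0.84/0.04 = 21.0000.
Prior odds = 10.7647/21.0000 = 0.5126, so P(A) = 0.5126/(1+0.5126) ≈ 0.34.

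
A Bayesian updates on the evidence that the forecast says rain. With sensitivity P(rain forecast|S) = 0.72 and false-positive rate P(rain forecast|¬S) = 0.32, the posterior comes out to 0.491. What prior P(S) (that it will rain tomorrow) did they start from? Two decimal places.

P(S) = 0.30

Bayes' rule in odds form gives O(S|E) = O(S)·[P(E|S)/P(E|¬S)], hence O(S) = O(S|E)/LR.
Posterior odds = 0.491/(1−0.491) = 0.9646. LR = 0.72/0.32 = 2.2500.
Prior odds = 0.9646/2.2500 = 0.4287, so P(S) = 0.4287/(1+0.4287) ≈ 0.30.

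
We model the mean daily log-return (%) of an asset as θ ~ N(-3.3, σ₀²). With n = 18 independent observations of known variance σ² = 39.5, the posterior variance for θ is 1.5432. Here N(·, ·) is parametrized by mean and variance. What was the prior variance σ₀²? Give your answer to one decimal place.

σ₀² = 5.2

Posterior precision equals prior precision plus data precision: 1/σ_n² = 1/σ₀² + n/σ².
So 1/σ₀² = 1/1.5432 − 18/39.5 = 0.648004 − 0.455696 = 0.192308.
Hence σ₀² = 1/0.192308 ≈ 5.2.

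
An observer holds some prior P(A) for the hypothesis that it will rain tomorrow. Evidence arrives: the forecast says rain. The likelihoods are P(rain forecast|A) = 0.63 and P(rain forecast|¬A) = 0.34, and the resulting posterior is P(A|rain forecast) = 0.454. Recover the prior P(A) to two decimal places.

Bayes' rule in odds form gives O(A|E) = O(A)·[P(E|A)/P(E|¬A)], hence O(A) = O(A|E)/LR.
Posterior odds = 0.454/(1−0.454) = 0.8315. LR = 0.63/0.34 = 1.8529.
Prior odds = 0.8315/1.8529 = 0.4488, so P(A) = 0.4488/(1+0.4488) ≈ 0.31.

P(A) = 0.31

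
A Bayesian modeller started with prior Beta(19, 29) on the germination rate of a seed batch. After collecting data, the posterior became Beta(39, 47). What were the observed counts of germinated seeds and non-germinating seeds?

A Beta(α, β) prior with s successes and f failures in binomial data gives a Beta(α+s, β+f) posterior.
Match parameters: s=39−19=20, f=47−29=18.

20 germinated seeds and 18 non-germinating seeds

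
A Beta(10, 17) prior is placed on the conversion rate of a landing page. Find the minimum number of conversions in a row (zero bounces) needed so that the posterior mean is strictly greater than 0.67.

After k conversions and 0 bounces the posterior is Beta(10+k, 17), with mean (10+k)/(10+17+k).
Set (10+k)/(27+k) > 0.67 and solve: k > (0.67·27 − 10)/(1 − 0.67) = 24.515.
The smallest integer exceeding 24.515 is 25.

k = 25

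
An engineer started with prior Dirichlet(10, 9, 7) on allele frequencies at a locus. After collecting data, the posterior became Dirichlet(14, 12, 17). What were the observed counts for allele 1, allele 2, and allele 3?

For a Dirichlet(α) prior with multinomial counts c, the posterior is Dirichlet(α + c) componentwise.
Counts are posterior − prior componentwise: 14−10=4, 12−9=3, 17−7=10.

counts (4, 3, 10)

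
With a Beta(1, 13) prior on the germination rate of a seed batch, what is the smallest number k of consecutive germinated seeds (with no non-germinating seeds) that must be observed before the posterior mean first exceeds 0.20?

k = 3

After k germinated seeds and 0 non-germinating seeds the posterior is Beta(1+k, 13), with mean (1+k)/(1+13+k).
Set (1+k)/(14+k) > 0.20 and solve: k > (0.20·14 − 1)/(1 − 0.20) = 2.250.
The smallest integer exceeding 2.250 is 3, and checking k=3: (4)/(17) = 0.2353 > 0.20.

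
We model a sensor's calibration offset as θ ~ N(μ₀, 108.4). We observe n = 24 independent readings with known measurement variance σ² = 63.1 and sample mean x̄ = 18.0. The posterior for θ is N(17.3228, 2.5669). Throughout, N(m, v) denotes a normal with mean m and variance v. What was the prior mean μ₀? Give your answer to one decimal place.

With known observation variance, the Normal–Normal posterior has precision τ_n = τ₀ + n/σ² and mean μ_n = (τ₀μ₀ + (n/σ²)x̄)/τ_n.
Here τ₀ = 1/108.4 = 0.009225 and τ_data = 24/63.1 = 0.380349, so τ_n = 0.389574.
Rearranging for μ₀: μ₀ = (μ_n·τ_n − τ_data·x̄)/τ₀ = (17.3228·0.389574 − 0.380349·18.0) / 0.009225 = -0.097770/0.009225 ≈ -10.6.

μ₀ = -10.6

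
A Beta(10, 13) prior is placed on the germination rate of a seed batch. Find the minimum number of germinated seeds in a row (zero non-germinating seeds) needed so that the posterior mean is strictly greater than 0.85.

k = 64

After k germinated seeds and 0 non-germinating seeds the posterior is Beta(10+k, 13), with mean (10+k)/(10+13+k).
Set (10+k)/(23+k) > 0.85 and solve: k > (0.85·23 − 10)/(1 − 0.85) = 63.667.
The smallest integer exceeding 63.667 is 64, and checking k=64: (74)/(87) = 0.8506 > 0.85.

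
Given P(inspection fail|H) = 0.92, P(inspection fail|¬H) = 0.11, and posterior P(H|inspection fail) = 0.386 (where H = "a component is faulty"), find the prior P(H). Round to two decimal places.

P(H) = 0.07

Bayes' rule in odds form gives O(H|E) = O(H)·[P(E|H)/P(E|¬H)], hence O(H) = O(H|E)/LR.
Posterior odds = 0.386/(1−0.386) = 0.6287. LR = 0.92/0.11 = 8.3636.
Prior odds = 0.6287/8.3636 = 0.0752, so P(H) = 0.0752/(1+0.0752) ≈ 0.07.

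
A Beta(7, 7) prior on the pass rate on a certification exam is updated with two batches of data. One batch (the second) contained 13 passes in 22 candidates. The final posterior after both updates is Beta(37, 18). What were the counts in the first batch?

Because Beta–binomial updating is additive in the counts, the combined data contributed (α_post−α_prior, β_post−β_prior) successes and failures.
Total across both batches: 37−7=30 passes, 18−7=11 failures.
Subtract the second batch: 30−13=17 passes and 11−9=2 failures.

17 passes and 2 failures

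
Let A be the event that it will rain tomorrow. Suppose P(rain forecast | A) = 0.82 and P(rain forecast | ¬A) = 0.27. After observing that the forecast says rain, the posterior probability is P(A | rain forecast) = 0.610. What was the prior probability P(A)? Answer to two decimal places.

In odds form, posterior odds = prior odds × likelihood ratio, so prior odds = posterior odds ÷ LR.
Posterior odds = 0.610/(1−0.610) = 1.5641. LR = 0.82/0.27 = 3.0370.
Prior odds = 1.5641/3.0370 = 0.5150, so P(A) = 0.5150/(1+0.5150) ≈ 0.34.

P(A) = 0.34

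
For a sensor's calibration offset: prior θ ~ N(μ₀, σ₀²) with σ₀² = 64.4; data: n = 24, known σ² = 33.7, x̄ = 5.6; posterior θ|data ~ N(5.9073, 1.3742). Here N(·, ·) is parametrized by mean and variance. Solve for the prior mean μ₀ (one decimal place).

The posterior mean is a precision-weighted average: μ_n = (τ₀μ₀ + τ_data·x̄)/(τ₀+τ_data), with τ₀=1/σ₀² and τ_data=n/σ².
Here τ₀ = 1/64.4 = 0.015528 and τ_data = 24/33.7 = 0.712166, so τ_n = 0.727694.
Rearranging for μ₀: μ₀ = (μ_n·τ_n − τ_data·x̄)/τ₀ = (5.9073·0.727694 − 0.712166·5.6) / 0.015528 = 0.310577/0.015528 ≈ 20.0.

μ₀ = 20.0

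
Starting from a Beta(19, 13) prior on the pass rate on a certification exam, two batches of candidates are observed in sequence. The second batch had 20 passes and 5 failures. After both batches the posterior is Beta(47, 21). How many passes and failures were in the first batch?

Because Beta–binomial updating is additive in the counts, the combined data contributed (α_post−α_prior, β_post−β_prior) successes and failures.
Total across both batches: 47−19=28 passes, 21−13=8 failures.
Subtract the second batch: 28−20=8 passes and 8−5=3 failures.

8 passes and 3 failures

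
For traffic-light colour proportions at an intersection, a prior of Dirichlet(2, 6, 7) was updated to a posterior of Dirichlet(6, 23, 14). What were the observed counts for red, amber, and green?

counts (4, 17, 7)

For a Dirichlet(α) prior with multinomial counts c, the posterior is Dirichlet(α + c) componentwise.
Counts are posterior − prior componentwise: 6−2=4, 23−6=17, 14−7=7.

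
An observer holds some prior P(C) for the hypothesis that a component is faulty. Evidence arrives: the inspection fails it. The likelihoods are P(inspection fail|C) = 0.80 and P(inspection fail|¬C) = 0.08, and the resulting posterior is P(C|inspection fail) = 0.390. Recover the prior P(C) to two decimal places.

Bayes' rule in odds form gives O(C|E) = O(C)·[P(E|C)/P(E|¬C)], hence O(C) = O(C|E)/LR.
Posterior odds = 0.390/(1−0.390) = 0.6393. LR = 0.80/0.08 = 10.0000.
Prior odds = 0.6393/10.0000 = 0.0639, so P(C) = 0.0639/(1+0.0639) ≈ 0.06.

P(C) = 0.06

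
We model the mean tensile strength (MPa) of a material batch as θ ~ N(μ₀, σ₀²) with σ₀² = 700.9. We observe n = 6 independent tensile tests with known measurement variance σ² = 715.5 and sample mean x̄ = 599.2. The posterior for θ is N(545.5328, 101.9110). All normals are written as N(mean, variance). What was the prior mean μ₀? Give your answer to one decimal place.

The posterior mean is a precision-weighted average: μ_n = (τ₀μ₀ + τ_data·x̄)/(τ₀+τ_data), with τ₀=1/σ₀² and τ_data=n/σ².
Here τ₀ = 1/700.9 = 0.001427 and τ_data = 6/715.5 = 0.008386, so τ_n = 0.009813.
Rearranging for μ₀: μ₀ = (μ_n·τ_n − τ_data·x̄)/τ₀ = (545.5328·0.009813 − 0.008386·599.2) / 0.001427 = 0.328422/0.001427 ≈ 230.1.

μ₀ = 230.1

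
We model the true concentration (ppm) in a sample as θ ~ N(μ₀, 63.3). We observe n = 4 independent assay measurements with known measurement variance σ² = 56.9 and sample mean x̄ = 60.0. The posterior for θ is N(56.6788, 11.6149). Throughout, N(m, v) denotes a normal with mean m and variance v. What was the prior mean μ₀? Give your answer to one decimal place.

The posterior mean is a precision-weighted average: μ_n = (τ₀μ₀ + τ_data·x̄)/(τ₀+τ_data), with τ₀=1/σ₀² and τ_data=n/σ².
Here τ₀ = 1/63.3 = 0.015798 and τ_data = 4/56.9 = 0.070299, so τ_n = 0.086097.
Rearranging for μ₀: μ₀ = (μ_n·τ_n − τ_data·x̄)/τ₀ = (56.6788·0.086097 − 0.070299·60.0) / 0.015798 = 0.661935/0.015798 ≈ 41.9.

μ₀ = 41.9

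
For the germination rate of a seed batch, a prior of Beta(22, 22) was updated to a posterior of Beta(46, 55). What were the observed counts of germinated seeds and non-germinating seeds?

24 germinated seeds and 33 non-germinating seeds

Beta is conjugate to the binomial likelihood: posterior = Beta(α+s, β+f).
So s = 46 − 22 = 24 and f = 55 − 22 = 33.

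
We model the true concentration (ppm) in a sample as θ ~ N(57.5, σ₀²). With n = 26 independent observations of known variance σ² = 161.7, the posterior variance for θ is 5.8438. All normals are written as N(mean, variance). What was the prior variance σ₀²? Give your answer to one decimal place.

Posterior precision equals prior precision plus data precision: 1/σ_n² = 1/σ₀² + n/σ².
So 1/σ₀² = 1/5.8438 − 26/161.7 = 0.171122 − 0.160792 = 0.010330.
Hence σ₀² = 1/0.010330 ≈ 96.8.

σ₀² = 96.8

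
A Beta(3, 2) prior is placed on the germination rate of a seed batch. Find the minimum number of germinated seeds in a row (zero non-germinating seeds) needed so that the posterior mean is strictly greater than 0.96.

k = 46

After k germinated seeds and 0 non-germinating seeds the posterior is Beta(3+k, 2), with mean (3+k)/(3+2+k).
Set (3+k)/(5+k) > 0.96 and solve: k > (0.96·5 − 3)/(1 − 0.96) = 45.000.
The smallest integer exceeding 45.000 is 46, and checking k=46: (49)/(51) = 0.9608 > 0.96.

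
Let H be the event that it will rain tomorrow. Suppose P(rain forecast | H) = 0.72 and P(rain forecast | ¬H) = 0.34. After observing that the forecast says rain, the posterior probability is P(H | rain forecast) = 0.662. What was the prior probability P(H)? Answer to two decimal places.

P(H) = 0.48

In odds form, posterior odds = prior odds × likelihood ratio, so prior odds = posterior odds ÷ LR.
Posterior odds = 0.662/(1−0.662) = 1.9586. LR = 0.72/0.34 = 2.1176.
Prior odds = 1.9586/2.1176 = 0.9249, so P(H) = 0.9249/(1+0.9249) ≈ 0.48.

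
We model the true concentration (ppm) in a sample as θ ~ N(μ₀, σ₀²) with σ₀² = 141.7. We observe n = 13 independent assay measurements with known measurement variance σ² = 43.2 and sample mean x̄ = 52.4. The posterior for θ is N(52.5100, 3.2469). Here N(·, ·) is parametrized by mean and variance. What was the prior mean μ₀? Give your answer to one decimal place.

With known observation variance, the Normal–Normal posterior has precision τ_n = τ₀ + n/σ² and mean μ_n = (τ₀μ₀ + (n/σ²)x̄)/τ_n.
Here τ₀ = 1/141.7 = 0.007057 and τ_data = 13/43.2 = 0.300926, so τ_n = 0.307983.
Rearranging for μ₀: μ₀ = (μ_n·τ_n − τ_data·x̄)/τ₀ = (52.5100·0.307983 − 0.300926·52.4) / 0.007057 = 0.403665/0.007057 ≈ 57.2.

μ₀ = 57.2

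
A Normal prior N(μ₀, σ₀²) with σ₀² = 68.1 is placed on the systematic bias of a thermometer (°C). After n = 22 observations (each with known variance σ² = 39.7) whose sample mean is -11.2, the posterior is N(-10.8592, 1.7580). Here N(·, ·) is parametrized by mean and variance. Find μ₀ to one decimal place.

μ₀ = 2.0

The posterior mean is a precision-weighted average: μ_n = (τ₀μ₀ + τ_data·x̄)/(τ₀+τ_data), with τ₀=1/σ₀² and τ_data=n/σ².
Here τ₀ = 1/68.1 = 0.014684 and τ_data = 22/39.7 = 0.554156, so τ_n = 0.568840.
Rearranging for μ₀: μ₀ = (μ_n·τ_n − τ_data·x̄)/τ₀ = (-10.8592·0.568840 − 0.554156·-11.2) / 0.014684 = 0.029400/0.014684 ≈ 2.0.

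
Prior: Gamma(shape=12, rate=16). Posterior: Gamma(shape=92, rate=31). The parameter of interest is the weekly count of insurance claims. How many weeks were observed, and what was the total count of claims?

n = 15 weeks with total 80 claims

Gamma–Poisson conjugacy: posterior shape = α + Σxᵢ, posterior rate = β + n.
Matching: Σxᵢ = 92 − 12 = 80 and n = 31 − 16 = 15.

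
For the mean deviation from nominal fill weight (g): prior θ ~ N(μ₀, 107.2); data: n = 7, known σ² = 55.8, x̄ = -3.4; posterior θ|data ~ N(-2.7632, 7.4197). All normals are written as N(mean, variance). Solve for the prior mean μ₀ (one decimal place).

With known observation variance, the Normal–Normal posterior has precision τ_n = τ₀ + n/σ² and mean μ_n = (τ₀μ₀ + (n/σ²)x̄)/τ_n.
Here τ₀ = 1/107.2 = 0.009328 and τ_data = 7/55.8 = 0.125448, so τ_n = 0.134776.
Rearranging for μ₀: μ₀ = (μ_n·τ_n − τ_data·x̄)/τ₀ = (-2.7632·0.134776 − 0.125448·-3.4) / 0.009328 = 0.054110/0.009328 ≈ 5.8.

μ₀ = 5.8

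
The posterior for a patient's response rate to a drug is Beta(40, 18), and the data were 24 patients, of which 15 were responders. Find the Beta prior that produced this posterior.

Beta(25, 9)

Under Beta–binomial conjugacy the posterior parameters are (α+s, β+f).
So α = 40 − 15 = 25 and β = 18 − 9 = 9.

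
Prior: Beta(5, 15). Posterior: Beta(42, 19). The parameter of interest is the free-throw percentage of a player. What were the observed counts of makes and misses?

37 makes and 4 misses

A Beta(a, b) prior with s successes and f failures in binomial data gives a Beta(a+s, b+f) posterior.
So s = 42 − 5 = 37 and f = 19 − 15 = 4.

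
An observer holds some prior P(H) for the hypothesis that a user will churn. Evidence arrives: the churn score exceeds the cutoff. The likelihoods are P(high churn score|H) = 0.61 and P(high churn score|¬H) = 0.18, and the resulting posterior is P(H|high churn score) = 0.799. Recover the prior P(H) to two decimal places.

In odds form, posterior odds = prior odds × likelihood ratio, so prior odds = posterior odds ÷ LR.
Posterior odds = 0.799/(1−0.799) = 3.9751. LR = 0.61/0.18 = 3.3889.
Prior odds = 3.9751/3.3889 = 1.1730, so P(H) = 1.1730/(1+1.1730) ≈ 0.54.

P(H) = 0.54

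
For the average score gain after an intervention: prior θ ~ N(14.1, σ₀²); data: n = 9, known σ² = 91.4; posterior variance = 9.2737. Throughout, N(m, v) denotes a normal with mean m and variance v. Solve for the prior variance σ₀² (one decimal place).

Posterior precision equals prior precision plus data precision: 1/σ_n² = 1/σ₀² + n/σ².
So 1/σ₀² = 1/9.2737 − 9/91.4 = 0.107832 − 0.098468 = 0.009364.
Hence σ₀² = 1/0.009364 ≈ 106.8.

σ₀² = 106.8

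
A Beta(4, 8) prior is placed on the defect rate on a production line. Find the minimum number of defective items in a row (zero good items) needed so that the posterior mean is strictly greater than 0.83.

k = 36

After k defective items and 0 good items the posterior is Beta(4+k, 8), with mean (4+k)/(4+8+k).
Set (4+k)/(12+k) > 0.83 and solve: k > (0.83·12 − 4)/(1 − 0.83) = 35.059.
The smallest integer exceeding 35.059 is 36.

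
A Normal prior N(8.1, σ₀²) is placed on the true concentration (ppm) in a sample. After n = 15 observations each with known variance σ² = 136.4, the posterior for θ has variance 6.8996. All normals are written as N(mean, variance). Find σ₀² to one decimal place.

For the Normal–Normal model with known σ², precisions add: τ_n = τ₀ + n/σ².
So 1/σ₀² = 1/6.8996 − 15/136.4 = 0.144936 − 0.109971 = 0.034965.
Hence σ₀² = 1/0.034965 ≈ 28.6.

σ₀² = 28.6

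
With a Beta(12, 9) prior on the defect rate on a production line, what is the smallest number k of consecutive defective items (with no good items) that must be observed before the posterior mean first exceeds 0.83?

k = 32

After k defective items and 0 good items the posterior is Beta(12+k, 9), with mean (12+k)/(12+9+k).
Set (12+k)/(21+k) > 0.83 and solve: k > (0.83·21 − 12)/(1 − 0.83) = 31.941.
The smallest integer exceeding 31.941 is 32.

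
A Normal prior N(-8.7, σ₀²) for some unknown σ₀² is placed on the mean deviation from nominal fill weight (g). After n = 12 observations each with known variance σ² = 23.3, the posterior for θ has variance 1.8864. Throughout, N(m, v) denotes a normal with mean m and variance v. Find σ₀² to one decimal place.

For the Normal–Normal model with known σ², precisions add: τ_n = τ₀ + n/σ².
So 1/σ₀² = 1/1.8864 − 12/23.3 = 0.530110 − 0.515021 = 0.015089.
Hence σ₀² = 1/0.015089 ≈ 66.3.

σ₀² = 66.3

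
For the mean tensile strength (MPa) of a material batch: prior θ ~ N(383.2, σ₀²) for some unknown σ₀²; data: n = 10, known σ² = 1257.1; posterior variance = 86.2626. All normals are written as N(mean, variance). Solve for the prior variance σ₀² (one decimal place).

Posterior precision equals prior precision plus data precision: 1/σ_n² = 1/σ₀² + n/σ².
So 1/σ₀² = 1/86.2626 − 10/1257.1 = 0.011593 − 0.007955 = 0.003638.
Hence σ₀² = 1/0.003638 ≈ 274.9.

σ₀² = 274.9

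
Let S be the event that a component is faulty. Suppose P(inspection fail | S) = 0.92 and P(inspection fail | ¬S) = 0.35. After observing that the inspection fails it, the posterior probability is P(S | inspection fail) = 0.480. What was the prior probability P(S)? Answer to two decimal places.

Bayes' rule in odds form gives O(S|E) = O(S)·[P(E|S)/P(E|¬S)], hence O(S) = O(S|E)/LR.
Posterior odds = 0.480/(1−0.480) = 0.9231. LR = 0.92/0.35 = 2.6286.
Prior odds = 0.9231/2.6286 = 0.3512, so P(S) = 0.3512/(1+0.3512) ≈ 0.26.

P(S) = 0.26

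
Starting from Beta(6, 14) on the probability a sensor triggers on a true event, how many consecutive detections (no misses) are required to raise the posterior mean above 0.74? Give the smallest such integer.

After k detections and 0 misses the posterior is Beta(6+k, 14), with mean (6+k)/(6+14+k).
Set (6+k)/(20+k) > 0.74 and solve: k > (0.74·20 − 6)/(1 − 0.74) = 33.846.
The smallest integer exceeding 33.846 is 34.

k = 34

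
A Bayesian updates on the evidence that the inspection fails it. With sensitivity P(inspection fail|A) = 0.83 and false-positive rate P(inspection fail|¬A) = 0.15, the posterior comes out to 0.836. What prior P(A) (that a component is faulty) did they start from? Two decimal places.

Bayes' rule in odds form gives O(A|E) = O(A)·[P(E|A)/P(E|¬A)], hence O(A) = O(A|E)/LR.
Posterior odds = 0.836/(1−0.836) = 5.0976. LR = 0.83/0.15 = 5.5333.
Prior odds = 5.0976/5.5333 = 0.9213, so P(A) = 0.9213/(1+0.9213) ≈ 0.48.

P(A) = 0.48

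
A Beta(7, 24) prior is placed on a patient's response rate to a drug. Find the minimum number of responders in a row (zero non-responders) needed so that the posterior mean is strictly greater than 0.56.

k = 24

After k responders and 0 non-responders the posterior is Beta(7+k, 24), with mean (7+k)/(7+24+k).
Set (7+k)/(31+k) > 0.56 and solve: k > (0.56·31 − 7)/(1 − 0.56) = 23.545.
The smallest integer exceeding 23.545 is 24.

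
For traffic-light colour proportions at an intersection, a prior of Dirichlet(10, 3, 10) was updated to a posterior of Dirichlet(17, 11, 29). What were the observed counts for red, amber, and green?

For a Dirichlet(α) prior with multinomial counts c, the posterior is Dirichlet(α + c) componentwise.
Counts are posterior − prior componentwise: 17−10=7, 11−3=8, 29−10=19.

counts (7, 8, 19)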